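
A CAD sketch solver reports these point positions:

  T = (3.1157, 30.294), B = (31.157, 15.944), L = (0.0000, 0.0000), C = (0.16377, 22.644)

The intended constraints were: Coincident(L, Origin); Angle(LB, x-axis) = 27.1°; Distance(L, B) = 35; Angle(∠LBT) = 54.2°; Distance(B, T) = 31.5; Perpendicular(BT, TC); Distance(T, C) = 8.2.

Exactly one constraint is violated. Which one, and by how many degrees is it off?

Perpendicular(BT, TC) — off by 6.00°.

L = (0.00, 0.00) ✓; LB at 27.10° ✓; |LB| = 35.00 ✓; ∠LBT = 54.20° ✓; |BT| = 31.50 ✓; ∠(BT, TC) = 96.00° ✗; |TC| = 8.200 ✓.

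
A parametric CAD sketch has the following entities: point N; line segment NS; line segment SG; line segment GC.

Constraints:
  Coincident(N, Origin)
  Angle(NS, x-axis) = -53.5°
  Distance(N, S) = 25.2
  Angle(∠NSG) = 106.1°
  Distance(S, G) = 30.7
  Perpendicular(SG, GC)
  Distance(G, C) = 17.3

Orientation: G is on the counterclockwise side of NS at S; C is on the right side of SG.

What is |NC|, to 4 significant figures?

56.07

∠NSG = 106.1°, so SG runs at -53.5° + (180° − 106.1°) = 20.40° from the x-axis; with |SG| = 30.7, G = S + 30.7·(cos 20.40°, sin 20.40°) = (43.76, -9.556). The perpendicularity gives GC at right angles to SG; with |GC| = 17.3 on the right of SG, C = G + 17.3·(0.3486, -0.9373) = (49.79, -25.77). Then |NC| = |C − N| = 56.07.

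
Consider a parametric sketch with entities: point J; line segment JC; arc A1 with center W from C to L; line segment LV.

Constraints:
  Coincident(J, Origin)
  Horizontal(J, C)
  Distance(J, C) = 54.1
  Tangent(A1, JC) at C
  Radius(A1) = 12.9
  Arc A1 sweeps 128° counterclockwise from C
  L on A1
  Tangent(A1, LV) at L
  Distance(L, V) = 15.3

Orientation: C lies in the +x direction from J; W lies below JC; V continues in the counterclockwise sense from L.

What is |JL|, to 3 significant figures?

48.6

J is at the origin; J and C share the same y with |JC| = 54.1 and C on the +x side, so C = (54.1, 0.00). The tangent condition forces WC to be normal to JC, so W = C + (0, -12.9) = (54.1, -12.9). On A1, C sits at bearing 90° from W; a 128° counterclockwise sweep puts L at bearing 218°, so L = W + 12.9·(cos 218°, sin 218°) = (43.9, -20.8). Then |JL| = |L − J| = 48.6.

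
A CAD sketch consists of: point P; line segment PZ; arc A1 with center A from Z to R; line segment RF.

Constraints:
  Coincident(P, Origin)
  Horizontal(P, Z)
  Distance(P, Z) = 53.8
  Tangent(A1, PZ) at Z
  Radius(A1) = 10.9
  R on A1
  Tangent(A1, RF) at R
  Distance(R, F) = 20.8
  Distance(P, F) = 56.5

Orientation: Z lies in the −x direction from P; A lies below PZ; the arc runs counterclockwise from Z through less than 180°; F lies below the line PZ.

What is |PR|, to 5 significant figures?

64.036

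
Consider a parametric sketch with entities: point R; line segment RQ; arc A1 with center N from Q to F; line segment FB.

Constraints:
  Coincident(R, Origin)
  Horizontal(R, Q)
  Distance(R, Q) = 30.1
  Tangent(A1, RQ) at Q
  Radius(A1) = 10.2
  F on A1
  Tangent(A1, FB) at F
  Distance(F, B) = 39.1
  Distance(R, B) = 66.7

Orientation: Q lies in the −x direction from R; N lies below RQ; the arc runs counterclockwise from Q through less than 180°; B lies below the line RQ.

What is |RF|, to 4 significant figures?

40.93

R is at the origin; R and Q share the same y with |RQ| = 30.1 and Q on the −x side, so Q = (-30.10, 0.000). Since A1 is tangent to RQ there, NQ ⟂ RQ, so N = Q + (0, -10.2) = (-30.10, -10.20). Since NF ⟂ FB (tangency), |NB| = √(10.2² + 39.1²) = 40.41 regardless of where F sits on A1. So B lies on both circle(R, 66.7) and circle(N, 40.41); the below-RQ intersection is B = (-47.79, -46.53). F is the foot of the tangent from B: F = (-40.10, -8.195).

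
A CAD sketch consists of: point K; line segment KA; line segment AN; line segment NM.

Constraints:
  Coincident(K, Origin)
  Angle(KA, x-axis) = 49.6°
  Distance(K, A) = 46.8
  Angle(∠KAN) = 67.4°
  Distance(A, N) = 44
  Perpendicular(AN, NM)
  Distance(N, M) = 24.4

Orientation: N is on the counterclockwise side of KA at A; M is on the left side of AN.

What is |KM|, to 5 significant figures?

32.101

K is at the origin; KA runs at 49.6° with length 46.8, so A = 46.8·(cos 49.6°, sin 49.6°) = (30.332, 35.640). ∠KAN = 67.4°, so AN runs at 49.6° + (180° − 67.4°) = 162.20° from the x-axis; with |AN| = 44.0, N = A + 44.0·(cos 162.20°, sin 162.20°) = (-11.562, 49.091). The perpendicularity gives NM at right angles to AN; with |NM| = 24.4 on the left of AN, M = N + 24.4·(-0.30570, -0.95213) = (-19.021, 25.859). Then |KM| = |M − K| = 32.101.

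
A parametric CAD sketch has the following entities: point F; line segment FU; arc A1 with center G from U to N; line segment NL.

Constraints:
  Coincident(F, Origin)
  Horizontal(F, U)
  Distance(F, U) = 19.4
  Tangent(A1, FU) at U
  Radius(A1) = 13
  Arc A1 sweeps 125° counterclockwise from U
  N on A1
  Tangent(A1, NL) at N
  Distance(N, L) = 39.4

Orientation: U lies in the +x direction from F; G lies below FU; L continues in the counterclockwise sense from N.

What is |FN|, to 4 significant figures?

22.25

F is at the origin; F and U share the same y with |FU| = 19.4 and U on the +x side, so U = (19.40, 0.000). The tangent condition forces GU to be normal to FU, so G = U + (0, -13) = (19.40, -13.00). On A1, U sits at bearing 90° from G; a 125° counterclockwise sweep puts N at bearing 215°, so N = G + 13.0·(cos 215°, sin 215°) = (8.751, -20.46). Then |FN| = |N − F| = 22.25.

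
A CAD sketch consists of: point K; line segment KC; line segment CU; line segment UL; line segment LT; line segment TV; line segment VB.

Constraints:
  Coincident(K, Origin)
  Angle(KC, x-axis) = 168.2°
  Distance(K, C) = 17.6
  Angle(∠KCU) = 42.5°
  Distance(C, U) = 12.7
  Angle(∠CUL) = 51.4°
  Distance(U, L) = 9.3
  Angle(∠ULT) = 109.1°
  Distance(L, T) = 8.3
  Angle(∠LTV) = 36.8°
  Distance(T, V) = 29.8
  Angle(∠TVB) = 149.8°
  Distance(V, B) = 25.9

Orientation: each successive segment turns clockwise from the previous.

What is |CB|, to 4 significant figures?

52.79

∠LTV = 36.8° gives TV at 48.00° from the x-axis; with |TV| = 29.8, V = (4.212, 21.40). ∠TVB = 149.8° gives VB at 17.80° from the x-axis; with |VB| = 25.9, B = (28.87, 29.32). Then |CB| = |B − C| = 52.79.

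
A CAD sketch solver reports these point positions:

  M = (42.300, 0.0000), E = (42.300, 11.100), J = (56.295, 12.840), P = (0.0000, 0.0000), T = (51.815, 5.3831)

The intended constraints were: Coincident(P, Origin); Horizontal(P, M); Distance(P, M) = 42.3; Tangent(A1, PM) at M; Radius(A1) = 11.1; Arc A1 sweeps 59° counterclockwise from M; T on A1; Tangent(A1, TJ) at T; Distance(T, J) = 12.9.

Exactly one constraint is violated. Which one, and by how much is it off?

Distance(T, J) = 12.9 — off by 4.20.

P = (0.00, 0.00) ✓; P.y = 0.00, M.y = 0.00 ✓; |PM| = 42.30 ✓; ∠(EM, MP) = 90.00° ✓; |EM| = 11.10 ✓; bearing(E→T) − bearing(E→M) = 59.00° ✓; |ET| = 11.10 ✓; ∠(ET, TJ) = 90.00° ✓; |TJ| = 8.699 ✗.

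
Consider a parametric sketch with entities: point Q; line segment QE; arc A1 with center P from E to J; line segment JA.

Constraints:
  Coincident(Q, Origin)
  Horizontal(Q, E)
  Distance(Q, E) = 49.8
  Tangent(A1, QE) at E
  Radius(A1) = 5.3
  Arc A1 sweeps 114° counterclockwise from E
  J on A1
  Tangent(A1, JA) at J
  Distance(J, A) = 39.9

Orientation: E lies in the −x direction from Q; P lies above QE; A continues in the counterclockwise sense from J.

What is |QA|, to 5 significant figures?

75.310

On A1, E sits at bearing -90° from P; a 114° counterclockwise sweep puts J at bearing 24°, so J = P + 5.3·(cos 24°, sin 24°) = (-44.958, 7.4557). A1 meets JA tangentially, so PJ is at right angles to JA, so JA runs along (−sin 24°, cos 24°); with |JA| = 39.9, A = (-61.187, 43.906). Then |QA| = |A − Q| = 75.310.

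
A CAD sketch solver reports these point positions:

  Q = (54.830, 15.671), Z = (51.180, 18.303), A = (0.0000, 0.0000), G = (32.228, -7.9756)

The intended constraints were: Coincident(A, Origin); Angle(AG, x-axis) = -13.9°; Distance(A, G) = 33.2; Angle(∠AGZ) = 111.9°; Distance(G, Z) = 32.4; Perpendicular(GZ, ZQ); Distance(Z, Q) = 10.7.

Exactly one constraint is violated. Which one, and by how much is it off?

Distance(Z, Q) = 10.7 — off by 6.20.

A = (0.00, 0.00) ✓; AG at -13.90° ✓; |AG| = 33.20 ✓; ∠AGZ = 111.9° ✓; |GZ| = 32.40 ✓; ∠(GZ, ZQ) = 90.00° ✓; |ZQ| = 4.500 ✗.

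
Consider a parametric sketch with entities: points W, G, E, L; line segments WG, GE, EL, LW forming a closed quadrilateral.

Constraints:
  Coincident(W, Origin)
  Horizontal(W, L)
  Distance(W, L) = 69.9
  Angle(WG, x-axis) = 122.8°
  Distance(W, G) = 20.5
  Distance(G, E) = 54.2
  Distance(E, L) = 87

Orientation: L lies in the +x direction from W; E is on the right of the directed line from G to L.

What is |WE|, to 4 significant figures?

37.97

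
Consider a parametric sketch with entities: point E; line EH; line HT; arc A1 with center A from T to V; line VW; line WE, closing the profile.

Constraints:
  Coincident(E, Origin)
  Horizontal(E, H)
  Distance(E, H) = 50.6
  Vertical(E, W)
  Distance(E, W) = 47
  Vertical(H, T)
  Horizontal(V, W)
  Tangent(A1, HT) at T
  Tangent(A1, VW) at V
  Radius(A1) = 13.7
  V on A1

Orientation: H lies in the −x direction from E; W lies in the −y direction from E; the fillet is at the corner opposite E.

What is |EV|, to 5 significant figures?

59.755

The virtual corner opposite E is at (-50.600, -47.000). Tangency of A1 to HT means the radius AT is perpendicular to HT and since A1 is tangent to VW there, AV ⟂ VW, with radius 13.7, so the center A sits 13.7 in from both sides at A = (-36.900, -33.300). That places the tangent points at T = (-50.600, -33.300) on HT and V = (-36.900, -47.000) on VW. Then |EV| = |V − E| = 59.755.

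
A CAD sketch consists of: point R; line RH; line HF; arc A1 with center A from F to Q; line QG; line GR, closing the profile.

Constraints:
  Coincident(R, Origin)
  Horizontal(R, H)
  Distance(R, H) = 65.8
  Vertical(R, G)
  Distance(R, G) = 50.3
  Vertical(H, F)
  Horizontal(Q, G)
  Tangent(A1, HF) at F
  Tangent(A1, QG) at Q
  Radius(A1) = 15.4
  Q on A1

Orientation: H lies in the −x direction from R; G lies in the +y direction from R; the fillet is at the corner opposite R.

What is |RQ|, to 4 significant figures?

71.21

R is at the origin; RH is horizontal with |RH| = 65.8 and H on the −x side, so H = (-65.80, 0.000). R and G share the same x with |RG| = 50.3 and G on the +y side, so G = (0.000, 50.30). The virtual corner opposite R is at (-65.80, 50.30). The tangent condition forces AF to be normal to HF and the tangent condition forces AQ to be normal to QG, with radius 15.4, so the center A sits 15.4 in from both sides at A = (-50.40, 34.90). That places the tangent points at F = (-65.80, 34.90) on HF and Q = (-50.40, 50.30) on QG. Then |RQ| = |Q − R| = 71.21.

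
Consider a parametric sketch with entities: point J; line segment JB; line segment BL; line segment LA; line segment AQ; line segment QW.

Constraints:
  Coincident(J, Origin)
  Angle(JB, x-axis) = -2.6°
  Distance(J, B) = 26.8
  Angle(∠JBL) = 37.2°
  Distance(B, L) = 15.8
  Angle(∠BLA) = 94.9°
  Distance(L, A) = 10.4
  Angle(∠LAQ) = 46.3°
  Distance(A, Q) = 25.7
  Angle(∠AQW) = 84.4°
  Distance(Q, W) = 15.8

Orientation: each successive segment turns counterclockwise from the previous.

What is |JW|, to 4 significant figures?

35.92

J is at the origin; JB runs at -2.6° with length 26.8, so B = (26.77, -1.216). ∠JBL = 37.2° gives BL at 140.2° from the x-axis; with |BL| = 15.8, L = (14.63, 8.898). ∠BLA = 94.9° gives LA at -134.7° from the x-axis; with |LA| = 10.4, A = (7.318, 1.506). ∠LAQ = 46.3° gives AQ at -1.000° from the x-axis; with |AQ| = 25.7, Q = (33.01, 1.057). ∠AQW = 84.4° gives QW at 94.60° from the x-axis; with |QW| = 15.8, W = (31.75, 16.81). Then |JW| = |W − J| = 35.92.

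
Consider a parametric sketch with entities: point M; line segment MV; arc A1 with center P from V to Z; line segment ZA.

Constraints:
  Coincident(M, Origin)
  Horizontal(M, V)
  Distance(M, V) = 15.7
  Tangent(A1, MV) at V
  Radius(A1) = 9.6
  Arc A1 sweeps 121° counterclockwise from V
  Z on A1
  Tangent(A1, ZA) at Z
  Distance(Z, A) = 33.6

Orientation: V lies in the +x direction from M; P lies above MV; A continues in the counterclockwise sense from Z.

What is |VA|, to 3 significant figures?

44.3

On A1, V sits at bearing -90° from P; a 121° counterclockwise sweep puts Z at bearing 31°, so Z = P + 9.6·(cos 31°, sin 31°) = (23.9, 14.5). The tangent condition forces PZ to be normal to ZA, so ZA runs along (−sin 31°, cos 31°); with |ZA| = 33.6, A = (6.62, 43.3). Then |VA| = |A − V| = 44.3.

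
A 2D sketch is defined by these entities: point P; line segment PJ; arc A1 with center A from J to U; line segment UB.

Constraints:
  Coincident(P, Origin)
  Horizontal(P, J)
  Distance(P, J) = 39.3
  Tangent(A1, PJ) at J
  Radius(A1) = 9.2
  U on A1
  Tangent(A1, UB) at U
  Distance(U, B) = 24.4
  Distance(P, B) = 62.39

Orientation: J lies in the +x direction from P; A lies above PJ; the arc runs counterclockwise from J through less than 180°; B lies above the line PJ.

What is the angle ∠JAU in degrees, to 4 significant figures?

75.05°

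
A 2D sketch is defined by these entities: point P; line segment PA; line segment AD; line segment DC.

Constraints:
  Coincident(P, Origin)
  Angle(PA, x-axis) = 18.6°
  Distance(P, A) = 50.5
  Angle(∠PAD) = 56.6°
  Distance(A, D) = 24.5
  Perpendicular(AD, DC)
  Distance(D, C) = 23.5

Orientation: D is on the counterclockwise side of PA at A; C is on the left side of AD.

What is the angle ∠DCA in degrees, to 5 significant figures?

46.193°

∠PAD = 56.6°, so AD runs at 18.6° + (180° − 56.6°) = 142.00° from the x-axis; with |AD| = 24.5, D = A + 24.5·(cos 142.00°, sin 142.00°) = (28.556, 31.191). AD ⟂ DC; with |DC| = 23.5 on the left of AD, C = D + 23.5·(-0.61566, -0.78801) = (14.088, 12.673). Then cos ∠DCA = CD·CA / (|CD||CA|), giving 46.193°.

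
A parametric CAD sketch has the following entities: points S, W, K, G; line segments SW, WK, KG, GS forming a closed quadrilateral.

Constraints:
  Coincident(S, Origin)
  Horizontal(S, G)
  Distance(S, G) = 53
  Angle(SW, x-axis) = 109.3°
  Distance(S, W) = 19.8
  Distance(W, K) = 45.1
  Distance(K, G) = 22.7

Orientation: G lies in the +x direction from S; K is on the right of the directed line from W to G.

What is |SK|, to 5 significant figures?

31.726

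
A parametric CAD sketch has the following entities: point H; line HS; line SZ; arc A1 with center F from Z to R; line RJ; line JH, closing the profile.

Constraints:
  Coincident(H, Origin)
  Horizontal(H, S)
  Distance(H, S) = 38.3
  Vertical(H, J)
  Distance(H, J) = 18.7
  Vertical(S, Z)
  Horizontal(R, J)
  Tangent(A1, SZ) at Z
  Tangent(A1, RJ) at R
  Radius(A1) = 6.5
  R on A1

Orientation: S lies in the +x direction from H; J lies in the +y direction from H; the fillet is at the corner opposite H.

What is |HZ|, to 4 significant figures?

40.20

H is at the origin; H and S share the same y with |HS| = 38.3 and S on the +x side, so S = (38.30, 0.000). H and J share the same x with |HJ| = 18.7 and J on the +y side, so J = (0.000, 18.70). The virtual corner opposite H is at (38.30, 18.70). Tangency of A1 to SZ means the radius FZ is perpendicular to SZ and the tangent condition forces FR to be normal to RJ, with radius 6.5, so the center F sits 6.5 in from both sides at F = (31.80, 12.20). That places the tangent points at Z = (38.30, 12.20) on SZ and R = (31.80, 18.70) on RJ. Then |HZ| = |Z − H| = 40.20.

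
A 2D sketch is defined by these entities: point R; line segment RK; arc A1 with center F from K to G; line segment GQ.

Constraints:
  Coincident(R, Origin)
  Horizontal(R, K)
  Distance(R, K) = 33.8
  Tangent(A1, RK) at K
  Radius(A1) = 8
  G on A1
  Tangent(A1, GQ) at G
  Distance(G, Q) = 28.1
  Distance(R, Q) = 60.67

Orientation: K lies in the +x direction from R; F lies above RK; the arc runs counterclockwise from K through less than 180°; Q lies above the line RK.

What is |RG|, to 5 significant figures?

41.397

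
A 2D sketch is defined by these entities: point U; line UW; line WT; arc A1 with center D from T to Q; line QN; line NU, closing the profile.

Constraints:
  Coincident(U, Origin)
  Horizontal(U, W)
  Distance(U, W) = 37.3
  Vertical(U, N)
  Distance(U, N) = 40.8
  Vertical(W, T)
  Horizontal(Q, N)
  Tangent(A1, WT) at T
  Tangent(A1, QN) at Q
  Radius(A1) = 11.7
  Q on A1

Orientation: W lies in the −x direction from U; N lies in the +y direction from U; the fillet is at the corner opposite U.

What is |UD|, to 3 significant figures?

38.8

U is at the origin; UW is horizontal with |UW| = 37.3 and W on the −x side, so W = (-37.3, 0.00). UN is vertical with |UN| = 40.8 and N on the +y side, so N = (0.00, 40.8). The virtual corner opposite U is at (-37.3, 40.8). The tangent condition forces DT to be normal to WT and since A1 is tangent to QN there, DQ ⟂ QN, with radius 11.7, so the center D sits 11.7 in from both sides at D = (-25.6, 29.1). Then |UD| = |D − U| = 38.8.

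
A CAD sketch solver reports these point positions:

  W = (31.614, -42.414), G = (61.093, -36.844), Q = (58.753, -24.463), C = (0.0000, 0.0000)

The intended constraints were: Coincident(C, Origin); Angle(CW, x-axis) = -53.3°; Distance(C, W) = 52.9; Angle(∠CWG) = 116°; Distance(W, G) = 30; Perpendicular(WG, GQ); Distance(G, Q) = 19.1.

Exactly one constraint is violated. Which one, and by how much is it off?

Distance(G, Q) = 19.1 — off by 6.50.

C = (0.00, 0.00) ✓; CW at -53.30° ✓; |CW| = 52.90 ✓; ∠CWG = 116.0° ✓; |WG| = 30.00 ✓; ∠(WG, GQ) = 90.00° ✓; |GQ| = 12.60 ✗.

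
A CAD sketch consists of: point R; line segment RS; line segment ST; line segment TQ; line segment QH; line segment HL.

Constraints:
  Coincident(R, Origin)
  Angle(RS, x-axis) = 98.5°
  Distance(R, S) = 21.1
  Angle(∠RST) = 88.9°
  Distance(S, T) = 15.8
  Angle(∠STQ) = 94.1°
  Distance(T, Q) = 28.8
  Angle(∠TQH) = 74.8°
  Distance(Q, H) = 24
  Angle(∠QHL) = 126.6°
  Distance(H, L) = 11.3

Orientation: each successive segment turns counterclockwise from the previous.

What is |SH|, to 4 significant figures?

24.77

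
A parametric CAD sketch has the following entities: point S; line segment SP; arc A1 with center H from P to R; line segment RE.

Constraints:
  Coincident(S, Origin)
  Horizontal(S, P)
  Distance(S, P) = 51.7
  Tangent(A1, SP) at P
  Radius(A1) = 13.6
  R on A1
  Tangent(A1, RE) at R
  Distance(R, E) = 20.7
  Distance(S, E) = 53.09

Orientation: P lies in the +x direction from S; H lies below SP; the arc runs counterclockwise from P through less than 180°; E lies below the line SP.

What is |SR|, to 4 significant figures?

40.84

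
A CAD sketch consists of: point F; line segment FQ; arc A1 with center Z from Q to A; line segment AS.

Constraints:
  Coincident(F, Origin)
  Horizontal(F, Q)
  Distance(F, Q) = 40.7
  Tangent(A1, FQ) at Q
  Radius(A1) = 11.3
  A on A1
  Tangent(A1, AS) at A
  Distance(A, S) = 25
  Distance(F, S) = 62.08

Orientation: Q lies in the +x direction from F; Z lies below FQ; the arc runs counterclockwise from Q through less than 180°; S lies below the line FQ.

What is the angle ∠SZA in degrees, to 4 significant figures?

65.68°

F is at the origin; F and Q share the same y with |FQ| = 40.7 and Q on the +x side, so Q = (40.70, 0.000). The tangent condition forces ZQ to be normal to FQ, so Z = Q + (0, -11.3) = (40.70, -11.30). Since ZA ⟂ AS (tangency), |ZS| = √(11.3² + 25.0²) = 27.44 regardless of where A sits on A1. So S lies on both circle(F, 62.08) and circle(Z, 27.44); the below-FQ intersection is S = (49.68, -37.22). A is the foot of the tangent from S: A = (32.49, -19.07).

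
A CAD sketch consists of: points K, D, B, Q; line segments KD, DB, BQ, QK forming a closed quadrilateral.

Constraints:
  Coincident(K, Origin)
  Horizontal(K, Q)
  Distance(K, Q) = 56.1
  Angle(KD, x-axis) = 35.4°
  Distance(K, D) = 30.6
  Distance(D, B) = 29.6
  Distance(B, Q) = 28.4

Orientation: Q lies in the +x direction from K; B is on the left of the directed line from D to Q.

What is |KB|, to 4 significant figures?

59.71

K is at the origin; K and Q share the same y with |KQ| = 56.1 and Q in +x, so Q = (56.1, 0). KD runs at 35.4° with |KD| = 30.6, so D = (24.94, 17.73). B is determined by |DB| = 29.6 and |BQ| = 28.4 together: it lies at the intersection of circle(D, 29.6) and circle(Q, 28.4). With |DQ| = 35.85, the foot of the radical line on DQ is 18.89 from D and the perpendicular offset is √(29.6² − 18.89²) = 22.79. Taking the left-of-DQ solution: B = (52.63, 28.19).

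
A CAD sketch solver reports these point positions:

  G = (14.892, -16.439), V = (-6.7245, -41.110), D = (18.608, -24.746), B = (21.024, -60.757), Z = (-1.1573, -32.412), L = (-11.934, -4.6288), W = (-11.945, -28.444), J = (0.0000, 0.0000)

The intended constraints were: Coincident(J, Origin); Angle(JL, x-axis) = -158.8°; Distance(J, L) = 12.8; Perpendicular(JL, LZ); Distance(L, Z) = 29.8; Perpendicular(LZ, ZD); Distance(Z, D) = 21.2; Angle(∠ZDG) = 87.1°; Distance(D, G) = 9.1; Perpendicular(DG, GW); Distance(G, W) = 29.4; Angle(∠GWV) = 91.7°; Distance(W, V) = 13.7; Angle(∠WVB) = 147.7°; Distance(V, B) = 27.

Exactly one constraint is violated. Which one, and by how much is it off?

Distance(V, B) = 27 — off by 7.00.

J = (0.00, 0.00) ✓; JL at -158.8° ✓; |JL| = 12.80 ✓; ∠(JL, LZ) = 90.00° ✓; |LZ| = 29.80 ✓; ∠(LZ, ZD) = 90.00° ✓; |ZD| = 21.20 ✓; ∠ZDG = 87.10° ✓; |DG| = 9.100 ✓; ∠(DG, GW) = 90.00° ✓; |GW| = 29.40 ✓; ∠GWV = 91.70° ✓; |WV| = 13.70 ✓; ∠WVB = 147.7° ✓; |VB| = 34.00 ✗.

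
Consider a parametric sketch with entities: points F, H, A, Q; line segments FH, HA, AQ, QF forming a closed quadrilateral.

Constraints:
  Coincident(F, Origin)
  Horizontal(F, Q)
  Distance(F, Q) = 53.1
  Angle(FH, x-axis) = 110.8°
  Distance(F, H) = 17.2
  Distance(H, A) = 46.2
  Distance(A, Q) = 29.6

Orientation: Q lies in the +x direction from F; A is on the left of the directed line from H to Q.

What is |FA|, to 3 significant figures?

46.9

F is at the origin; FQ is horizontal with |FQ| = 53.1 and Q in +x, so Q = (53.1, 0). FH runs at 110.8° with |FH| = 17.2, so H = (-6.11, 16.1). A is determined by |HA| = 46.2 and |AQ| = 29.6 together: it lies at the intersection of circle(H, 46.2) and circle(Q, 29.6). With |HQ| = 61.4, the foot of the radical line on HQ is 40.9 from H and the perpendicular offset is √(46.2² − 40.9²) = 21.4. Taking the left-of-HQ solution: A = (39.0, 26.0).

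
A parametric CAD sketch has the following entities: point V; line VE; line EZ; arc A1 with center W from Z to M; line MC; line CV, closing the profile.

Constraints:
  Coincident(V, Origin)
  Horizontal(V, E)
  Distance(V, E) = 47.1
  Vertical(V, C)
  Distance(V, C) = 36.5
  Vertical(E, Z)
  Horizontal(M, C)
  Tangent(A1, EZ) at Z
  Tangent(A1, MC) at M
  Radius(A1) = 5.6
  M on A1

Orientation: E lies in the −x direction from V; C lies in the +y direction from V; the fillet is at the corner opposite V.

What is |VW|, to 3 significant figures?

51.7

V is at the origin; V and E share the same y with |VE| = 47.1 and E on the −x side, so E = (-47.1, 0.00). VC is vertical with |VC| = 36.5 and C on the +y side, so C = (0.00, 36.5). The virtual corner opposite V is at (-47.1, 36.5). The tangent condition forces WZ to be normal to EZ and since A1 is tangent to MC there, WM ⟂ MC, with radius 5.6, so the center W sits 5.6 in from both sides at W = (-41.5, 30.9). Then |VW| = |W − V| = 51.7.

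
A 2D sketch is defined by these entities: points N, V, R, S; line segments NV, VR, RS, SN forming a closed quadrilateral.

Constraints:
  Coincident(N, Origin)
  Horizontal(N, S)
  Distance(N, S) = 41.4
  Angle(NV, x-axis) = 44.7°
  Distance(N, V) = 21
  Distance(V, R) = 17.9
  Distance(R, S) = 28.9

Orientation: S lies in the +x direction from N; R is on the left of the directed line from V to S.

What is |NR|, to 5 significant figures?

38.852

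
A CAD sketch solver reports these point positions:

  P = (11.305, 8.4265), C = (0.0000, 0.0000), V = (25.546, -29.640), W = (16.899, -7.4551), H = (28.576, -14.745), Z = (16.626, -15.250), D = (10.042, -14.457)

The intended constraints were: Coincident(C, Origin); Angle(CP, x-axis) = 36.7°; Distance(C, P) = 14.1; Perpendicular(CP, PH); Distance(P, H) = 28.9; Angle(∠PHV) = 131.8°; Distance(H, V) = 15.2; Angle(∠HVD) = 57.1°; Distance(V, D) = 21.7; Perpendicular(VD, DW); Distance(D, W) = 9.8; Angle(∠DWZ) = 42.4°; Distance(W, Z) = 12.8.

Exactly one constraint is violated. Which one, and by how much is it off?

Distance(W, Z) = 12.8 — off by 5.00.

C = (0.00, 0.00) ✓; CP at 36.70° ✓; |CP| = 14.10 ✓; ∠(CP, PH) = 90.00° ✓; |PH| = 28.90 ✓; ∠PHV = 131.8° ✓; |HV| = 15.20 ✓; ∠HVD = 57.10° ✓; |VD| = 21.70 ✓; ∠(VD, DW) = 90.00° ✓; |DW| = 9.800 ✓; ∠DWZ = 42.40° ✓; |WZ| = 7.800 ✗.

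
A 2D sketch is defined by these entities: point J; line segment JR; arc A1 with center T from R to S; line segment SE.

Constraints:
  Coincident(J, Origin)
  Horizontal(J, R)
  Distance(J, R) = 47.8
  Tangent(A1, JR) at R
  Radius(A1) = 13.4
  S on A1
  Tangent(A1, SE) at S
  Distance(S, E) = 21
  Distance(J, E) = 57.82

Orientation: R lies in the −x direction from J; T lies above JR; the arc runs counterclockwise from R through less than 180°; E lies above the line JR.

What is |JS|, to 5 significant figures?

40.041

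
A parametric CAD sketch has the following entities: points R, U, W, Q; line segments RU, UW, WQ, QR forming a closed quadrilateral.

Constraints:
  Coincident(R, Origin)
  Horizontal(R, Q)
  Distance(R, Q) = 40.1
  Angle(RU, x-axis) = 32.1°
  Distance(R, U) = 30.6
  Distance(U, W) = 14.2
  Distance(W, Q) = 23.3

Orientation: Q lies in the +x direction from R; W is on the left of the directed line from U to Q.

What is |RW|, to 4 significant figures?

44.79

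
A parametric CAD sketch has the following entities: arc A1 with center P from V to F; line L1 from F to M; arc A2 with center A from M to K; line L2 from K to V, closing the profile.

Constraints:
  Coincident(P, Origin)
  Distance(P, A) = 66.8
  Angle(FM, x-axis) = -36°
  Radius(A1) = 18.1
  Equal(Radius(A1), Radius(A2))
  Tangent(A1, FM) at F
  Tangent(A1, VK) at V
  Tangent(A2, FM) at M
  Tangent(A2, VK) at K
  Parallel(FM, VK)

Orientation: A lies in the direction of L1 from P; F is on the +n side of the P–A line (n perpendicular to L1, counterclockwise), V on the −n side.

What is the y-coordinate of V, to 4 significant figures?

-14.64

P is at the origin and A lies 66.8 along u from P, so A = 66.8·u = (54.04, -39.26). Tangency of A1 to both parallel lines with radius 18.1 puts F and V at P ± 18.1·n: F = (10.64, 14.64), V = (-10.64, -14.64). So V.y = -14.64.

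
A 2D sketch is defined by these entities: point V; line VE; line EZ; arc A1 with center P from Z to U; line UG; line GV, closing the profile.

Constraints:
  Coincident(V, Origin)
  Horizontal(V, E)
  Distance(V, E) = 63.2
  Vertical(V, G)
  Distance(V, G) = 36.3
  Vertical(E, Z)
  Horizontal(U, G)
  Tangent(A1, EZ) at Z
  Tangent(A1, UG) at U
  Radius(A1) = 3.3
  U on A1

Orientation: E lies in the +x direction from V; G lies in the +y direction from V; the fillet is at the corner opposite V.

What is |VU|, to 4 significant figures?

70.04

The virtual corner opposite V is at (63.20, 36.30). Tangency of A1 to EZ means the radius PZ is perpendicular to EZ and since A1 is tangent to UG there, PU ⟂ UG, with radius 3.3, so the center P sits 3.3 in from both sides at P = (59.90, 33.00). That places the tangent points at Z = (63.20, 33.00) on EZ and U = (59.90, 36.30) on UG. Then |VU| = |U − V| = 70.04.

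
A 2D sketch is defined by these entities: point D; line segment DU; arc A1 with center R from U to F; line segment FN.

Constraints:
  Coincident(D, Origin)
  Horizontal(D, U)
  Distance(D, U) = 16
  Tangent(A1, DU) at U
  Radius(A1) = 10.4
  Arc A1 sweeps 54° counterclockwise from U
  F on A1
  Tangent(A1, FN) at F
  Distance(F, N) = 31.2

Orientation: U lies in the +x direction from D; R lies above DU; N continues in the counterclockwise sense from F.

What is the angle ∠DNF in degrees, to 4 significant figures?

19.37°

D is at the origin; DU is horizontal with |DU| = 16.0 and U on the +x side, so U = (16.00, 0.000). A1 meets DU tangentially, so RU is at right angles to DU, so R = U + (0, 10.4) = (16.00, 10.40). On A1, U sits at bearing -90° from R; a 54° counterclockwise sweep puts F at bearing -36°, so F = R + 10.4·(cos -36°, sin -36°) = (24.41, 4.287). The tangent condition forces RF to be normal to FN, so FN runs along (−sin -36°, cos -36°); with |FN| = 31.2, N = (42.75, 29.53). Then cos ∠DNF = ND·NF / (|ND||NF|), giving 19.37°.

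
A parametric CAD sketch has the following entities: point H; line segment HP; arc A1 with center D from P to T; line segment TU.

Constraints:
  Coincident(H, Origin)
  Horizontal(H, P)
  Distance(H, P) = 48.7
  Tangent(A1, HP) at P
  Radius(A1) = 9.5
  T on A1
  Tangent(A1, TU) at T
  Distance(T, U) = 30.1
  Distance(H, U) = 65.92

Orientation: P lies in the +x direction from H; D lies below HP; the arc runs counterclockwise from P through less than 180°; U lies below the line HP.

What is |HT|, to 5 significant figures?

42.076

Checks: ∠(DP, PH) = 90.00° ✓; |DT| = 9.500 ✓; ∠(DT, TU) = 90.00° ✓; |TU| = 30.10 ✓; |HU| = 65.92 ✓.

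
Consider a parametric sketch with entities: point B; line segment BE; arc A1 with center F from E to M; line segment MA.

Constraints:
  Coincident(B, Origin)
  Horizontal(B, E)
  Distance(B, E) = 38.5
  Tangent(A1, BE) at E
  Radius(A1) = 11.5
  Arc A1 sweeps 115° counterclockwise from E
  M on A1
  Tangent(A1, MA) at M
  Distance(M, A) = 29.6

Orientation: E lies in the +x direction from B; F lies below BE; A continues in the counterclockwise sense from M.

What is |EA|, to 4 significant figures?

43.24

B is at the origin; B and E share the same y with |BE| = 38.5 and E on the +x side, so E = (38.50, 0.000). Tangency of A1 to BE means the radius FE is perpendicular to BE, so F = E + (0, -11.5) = (38.50, -11.50). On A1, E sits at bearing 90° from F; a 115° counterclockwise sweep puts M at bearing 205°, so M = F + 11.5·(cos 205°, sin 205°) = (28.08, -16.36). A1 meets MA tangentially, so FM is at right angles to MA, so MA runs along (−sin 205°, cos 205°); with |MA| = 29.6, A = (40.59, -43.19). Then |EA| = |A − E| = 43.24.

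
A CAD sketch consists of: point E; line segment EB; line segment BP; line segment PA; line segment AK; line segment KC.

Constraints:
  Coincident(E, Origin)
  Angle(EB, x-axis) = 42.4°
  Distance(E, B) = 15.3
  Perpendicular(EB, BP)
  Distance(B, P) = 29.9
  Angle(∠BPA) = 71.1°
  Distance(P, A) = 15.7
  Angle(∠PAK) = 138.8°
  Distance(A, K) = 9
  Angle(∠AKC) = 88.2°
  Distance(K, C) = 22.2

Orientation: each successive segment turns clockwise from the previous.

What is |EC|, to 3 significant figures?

16.9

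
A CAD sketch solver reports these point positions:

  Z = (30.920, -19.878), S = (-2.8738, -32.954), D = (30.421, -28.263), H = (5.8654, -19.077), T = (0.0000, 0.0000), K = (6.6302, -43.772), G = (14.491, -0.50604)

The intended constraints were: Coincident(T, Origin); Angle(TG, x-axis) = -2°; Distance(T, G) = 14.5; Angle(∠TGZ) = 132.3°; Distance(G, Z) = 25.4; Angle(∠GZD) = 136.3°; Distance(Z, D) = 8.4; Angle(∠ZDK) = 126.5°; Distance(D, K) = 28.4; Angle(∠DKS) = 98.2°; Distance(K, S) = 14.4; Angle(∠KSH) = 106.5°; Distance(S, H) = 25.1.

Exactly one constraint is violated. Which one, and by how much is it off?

Distance(S, H) = 25.1 — off by 8.70.

T = (0.00, 0.00) ✓; TG at -2.000° ✓; |TG| = 14.50 ✓; ∠TGZ = 132.3° ✓; |GZ| = 25.40 ✓; ∠GZD = 136.3° ✓; |ZD| = 8.400 ✓; ∠ZDK = 126.5° ✓; |DK| = 28.40 ✓; ∠DKS = 98.20° ✓; |KS| = 14.40 ✓; ∠KSH = 106.5° ✓; |SH| = 16.40 ✗.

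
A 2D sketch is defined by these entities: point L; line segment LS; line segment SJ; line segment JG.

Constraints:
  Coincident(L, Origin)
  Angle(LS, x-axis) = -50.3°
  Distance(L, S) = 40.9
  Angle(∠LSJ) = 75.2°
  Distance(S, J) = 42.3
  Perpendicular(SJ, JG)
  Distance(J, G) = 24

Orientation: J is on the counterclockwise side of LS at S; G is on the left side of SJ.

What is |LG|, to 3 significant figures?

35.4

∠LSJ = 75.2°, so SJ runs at -50.3° + (180° − 75.2°) = 54.5° from the x-axis; with |SJ| = 42.3, J = S + 42.3·(cos 54.5°, sin 54.5°) = (50.7, 2.97). SJ ⟂ JG; with |JG| = 24.0 on the left of SJ, G = J + 24.0·(-0.814, 0.581) = (31.2, 16.9). Then |LG| = |G − L| = 35.4.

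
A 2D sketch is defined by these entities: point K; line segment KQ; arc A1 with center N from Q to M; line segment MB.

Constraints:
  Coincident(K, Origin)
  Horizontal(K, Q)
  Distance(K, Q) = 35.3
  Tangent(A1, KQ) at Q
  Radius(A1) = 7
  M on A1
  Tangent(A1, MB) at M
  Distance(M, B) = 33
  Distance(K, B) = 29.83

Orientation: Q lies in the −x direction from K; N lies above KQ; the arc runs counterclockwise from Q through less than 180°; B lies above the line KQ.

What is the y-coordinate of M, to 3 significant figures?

2.62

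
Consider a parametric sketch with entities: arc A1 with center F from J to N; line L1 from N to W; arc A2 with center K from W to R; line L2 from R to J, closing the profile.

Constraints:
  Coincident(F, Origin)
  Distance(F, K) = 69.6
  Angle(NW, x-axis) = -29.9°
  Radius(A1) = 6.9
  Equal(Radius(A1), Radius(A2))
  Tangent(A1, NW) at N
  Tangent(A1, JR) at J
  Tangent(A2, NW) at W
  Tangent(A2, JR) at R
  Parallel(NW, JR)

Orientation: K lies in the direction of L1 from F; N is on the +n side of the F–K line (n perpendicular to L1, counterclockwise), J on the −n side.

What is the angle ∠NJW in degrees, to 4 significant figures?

78.79°

The slot axis is L1's direction at -29.9°, so u = (cos -29.9°, sin -29.9°) = (0.8669, -0.4985) and n = (−sin -29.9°, cos -29.9°) = (0.4985, 0.8669). F is at the origin and K lies 69.6 along u from F, so K = 69.6·u = (60.34, -34.69). Tangency of A1 to both parallel lines with radius 6.9 puts N and J at F ± 6.9·n: N = (3.440, 5.982), J = (-3.440, -5.982). Equal radii place W and R the same way about K: W = K + 6.9·n = (63.78, -28.71), R = K − 6.9·n = (56.90, -40.68). Then cos ∠NJW = JN·JW / (|JN||JW|), giving 78.79°.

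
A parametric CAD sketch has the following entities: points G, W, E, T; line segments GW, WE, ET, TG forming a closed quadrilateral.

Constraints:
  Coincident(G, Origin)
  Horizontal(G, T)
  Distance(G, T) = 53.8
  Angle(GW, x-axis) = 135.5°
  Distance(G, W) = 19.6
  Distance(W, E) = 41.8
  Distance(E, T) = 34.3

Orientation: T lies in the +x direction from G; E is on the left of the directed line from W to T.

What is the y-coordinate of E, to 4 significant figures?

21.52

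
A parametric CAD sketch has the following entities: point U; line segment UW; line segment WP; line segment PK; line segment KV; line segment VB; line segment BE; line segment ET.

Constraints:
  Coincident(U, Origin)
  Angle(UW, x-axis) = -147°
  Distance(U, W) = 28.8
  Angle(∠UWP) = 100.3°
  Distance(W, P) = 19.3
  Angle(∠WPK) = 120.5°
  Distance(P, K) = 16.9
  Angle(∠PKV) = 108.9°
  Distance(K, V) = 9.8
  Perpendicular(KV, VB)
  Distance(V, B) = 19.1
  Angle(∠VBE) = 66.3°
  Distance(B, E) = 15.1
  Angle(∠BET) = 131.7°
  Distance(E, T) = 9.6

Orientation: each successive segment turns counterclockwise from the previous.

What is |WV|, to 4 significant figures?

30.76

∠WPK = 120.5° gives PK at -7.800° from the x-axis; with |PK| = 16.9, K = (0.03791, -35.78). ∠PKV = 108.9° gives KV at 63.30° from the x-axis; with |KV| = 9.8, V = (4.441, -27.03). Then |WV| = |V − W| = 30.76.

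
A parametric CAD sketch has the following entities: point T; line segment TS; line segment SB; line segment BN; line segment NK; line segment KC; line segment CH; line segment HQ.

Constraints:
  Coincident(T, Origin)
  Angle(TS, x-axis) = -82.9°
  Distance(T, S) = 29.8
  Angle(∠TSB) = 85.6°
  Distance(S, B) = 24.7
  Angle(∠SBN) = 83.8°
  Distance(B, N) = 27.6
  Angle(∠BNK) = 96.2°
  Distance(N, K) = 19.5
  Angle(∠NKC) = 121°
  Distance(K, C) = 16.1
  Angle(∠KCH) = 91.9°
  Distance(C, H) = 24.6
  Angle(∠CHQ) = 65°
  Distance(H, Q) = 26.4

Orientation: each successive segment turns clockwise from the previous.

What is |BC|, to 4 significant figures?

33.66

∠BNK = 96.2° gives NK at 2.700° from the x-axis; with |NK| = 19.5, K = (0.1740, -2.268). ∠NKC = 121.0° gives KC at -56.30° from the x-axis; with |KC| = 16.1, C = (9.107, -15.66). Then |BC| = |C − B| = 33.66.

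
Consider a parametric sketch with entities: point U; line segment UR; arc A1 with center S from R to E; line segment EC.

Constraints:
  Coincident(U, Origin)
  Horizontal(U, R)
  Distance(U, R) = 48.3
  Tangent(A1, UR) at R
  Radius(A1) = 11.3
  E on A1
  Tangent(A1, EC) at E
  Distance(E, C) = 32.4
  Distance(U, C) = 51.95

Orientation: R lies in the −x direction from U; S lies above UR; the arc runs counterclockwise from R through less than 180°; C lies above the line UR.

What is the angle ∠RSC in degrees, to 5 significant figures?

150.82°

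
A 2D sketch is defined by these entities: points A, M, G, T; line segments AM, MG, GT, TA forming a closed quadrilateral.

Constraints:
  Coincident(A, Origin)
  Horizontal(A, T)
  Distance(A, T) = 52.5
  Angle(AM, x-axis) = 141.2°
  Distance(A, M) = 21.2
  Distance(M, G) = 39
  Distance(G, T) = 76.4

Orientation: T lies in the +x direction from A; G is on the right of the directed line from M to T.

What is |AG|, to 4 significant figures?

32.17

Checks: |MG| = 39.00 ✓; |GT| = 76.40 ✓.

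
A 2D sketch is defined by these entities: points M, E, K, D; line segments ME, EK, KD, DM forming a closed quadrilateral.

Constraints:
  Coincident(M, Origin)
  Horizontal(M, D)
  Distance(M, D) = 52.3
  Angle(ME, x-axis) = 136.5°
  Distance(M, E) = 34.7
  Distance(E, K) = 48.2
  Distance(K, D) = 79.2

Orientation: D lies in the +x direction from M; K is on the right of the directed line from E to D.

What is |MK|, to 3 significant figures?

33.5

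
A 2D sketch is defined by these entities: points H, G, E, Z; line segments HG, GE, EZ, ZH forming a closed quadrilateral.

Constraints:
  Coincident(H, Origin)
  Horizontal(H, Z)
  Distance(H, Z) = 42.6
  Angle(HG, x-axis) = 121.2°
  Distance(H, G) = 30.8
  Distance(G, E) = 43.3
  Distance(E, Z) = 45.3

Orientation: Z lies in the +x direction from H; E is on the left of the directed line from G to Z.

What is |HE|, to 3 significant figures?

48.3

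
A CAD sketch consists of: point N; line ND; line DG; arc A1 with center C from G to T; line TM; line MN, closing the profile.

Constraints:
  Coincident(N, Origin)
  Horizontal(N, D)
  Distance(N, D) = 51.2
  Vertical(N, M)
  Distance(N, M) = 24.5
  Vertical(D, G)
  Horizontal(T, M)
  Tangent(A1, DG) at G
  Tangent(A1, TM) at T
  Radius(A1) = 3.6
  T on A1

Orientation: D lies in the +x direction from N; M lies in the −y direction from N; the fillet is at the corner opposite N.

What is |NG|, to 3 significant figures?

55.3

N is at the origin; N and D share the same y with |ND| = 51.2 and D on the +x side, so D = (51.2, 0.00). N and M share the same x with |NM| = 24.5 and M on the −y side, so M = (0.00, -24.5). The virtual corner opposite N is at (51.2, -24.5). Since A1 is tangent to DG there, CG ⟂ DG and tangency of A1 to TM means the radius CT is perpendicular to TM, with radius 3.6, so the center C sits 3.6 in from both sides at C = (47.6, -20.9). That places the tangent points at G = (51.2, -20.9) on DG and T = (47.6, -24.5) on TM. Then |NG| = |G − N| = 55.3.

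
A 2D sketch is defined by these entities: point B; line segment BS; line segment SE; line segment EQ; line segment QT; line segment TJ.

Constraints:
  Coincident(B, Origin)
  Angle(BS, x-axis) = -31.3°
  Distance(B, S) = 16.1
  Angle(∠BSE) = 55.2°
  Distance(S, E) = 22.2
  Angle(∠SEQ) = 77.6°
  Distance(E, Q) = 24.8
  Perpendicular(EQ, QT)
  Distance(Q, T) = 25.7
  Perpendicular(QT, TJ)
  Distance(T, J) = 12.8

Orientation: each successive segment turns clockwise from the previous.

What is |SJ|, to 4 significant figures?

8.274

B is at the origin; BS runs at -31.3° with length 16.1, so S = (13.76, -8.364). ∠BSE = 55.2° gives SE at -156.1° from the x-axis; with |SE| = 22.2, E = (-6.540, -17.36). ∠SEQ = 77.6° gives EQ at 101.5° from the x-axis; with |EQ| = 24.8, Q = (-11.48, 6.944). EQ ⟂ QT, so QT runs at 11.50°; with |QT| = 25.7, T = (13.70, 12.07). QT ⟂ TJ, so TJ runs at -78.50°; with |TJ| = 12.8, J = (16.25, -0.4755). Then |SJ| = |J − S| = 8.274.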